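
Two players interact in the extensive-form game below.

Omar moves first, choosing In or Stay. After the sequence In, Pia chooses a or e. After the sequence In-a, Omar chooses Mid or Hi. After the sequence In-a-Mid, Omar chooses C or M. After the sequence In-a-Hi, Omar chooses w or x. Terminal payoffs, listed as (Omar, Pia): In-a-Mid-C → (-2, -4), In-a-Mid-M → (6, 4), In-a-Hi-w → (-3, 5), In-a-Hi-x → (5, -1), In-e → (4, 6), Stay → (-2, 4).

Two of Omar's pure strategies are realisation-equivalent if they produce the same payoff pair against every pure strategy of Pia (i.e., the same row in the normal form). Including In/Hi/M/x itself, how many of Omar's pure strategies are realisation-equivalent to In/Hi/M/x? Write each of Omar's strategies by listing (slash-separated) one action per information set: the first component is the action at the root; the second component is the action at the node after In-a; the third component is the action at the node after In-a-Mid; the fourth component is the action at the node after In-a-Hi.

2

Row for In/Hi/M/x (columns a, e): (5,-1) (4,6).
Under In/Hi/M/x, Omar's choice at the node after In-a-Mid can never be reached regardless of what Pia does, so varying those choices leaves every outcome unchanged.
Holding the reachable choices fixed and varying the unreachable one freely already gives 2 equivalent strategies.
No other strategy reproduces this row, so those 2 are the full class: In/Hi/C/x, In/Hi/M/x.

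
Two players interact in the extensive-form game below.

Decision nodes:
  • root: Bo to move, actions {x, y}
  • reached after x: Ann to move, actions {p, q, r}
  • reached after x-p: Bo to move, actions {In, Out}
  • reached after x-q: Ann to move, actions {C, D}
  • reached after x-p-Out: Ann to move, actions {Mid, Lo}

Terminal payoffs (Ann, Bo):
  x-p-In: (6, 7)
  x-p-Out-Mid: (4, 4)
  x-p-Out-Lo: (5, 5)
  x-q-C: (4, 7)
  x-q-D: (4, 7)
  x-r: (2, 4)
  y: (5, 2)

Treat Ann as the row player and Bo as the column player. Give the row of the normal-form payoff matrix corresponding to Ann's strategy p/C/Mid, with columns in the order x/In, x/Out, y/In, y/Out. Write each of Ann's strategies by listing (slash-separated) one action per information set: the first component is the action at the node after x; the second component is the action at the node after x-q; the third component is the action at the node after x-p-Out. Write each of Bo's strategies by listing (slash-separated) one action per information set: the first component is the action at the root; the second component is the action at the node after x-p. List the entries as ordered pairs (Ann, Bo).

(6,7) (4,4) (5,2) (5,2)

vs x/In: Bo plays x → Ann plays p at [x] → Bo plays In at [x-p] → (6, 7)
vs x/Out: Bo plays x → Ann plays p at [x] → Bo plays Out at [x-p] → Ann plays Mid at [x-p-Out] → (4, 4)
vs y/In: Bo plays y → (5, 2)
vs y/Out: Bo plays y → (5, 2)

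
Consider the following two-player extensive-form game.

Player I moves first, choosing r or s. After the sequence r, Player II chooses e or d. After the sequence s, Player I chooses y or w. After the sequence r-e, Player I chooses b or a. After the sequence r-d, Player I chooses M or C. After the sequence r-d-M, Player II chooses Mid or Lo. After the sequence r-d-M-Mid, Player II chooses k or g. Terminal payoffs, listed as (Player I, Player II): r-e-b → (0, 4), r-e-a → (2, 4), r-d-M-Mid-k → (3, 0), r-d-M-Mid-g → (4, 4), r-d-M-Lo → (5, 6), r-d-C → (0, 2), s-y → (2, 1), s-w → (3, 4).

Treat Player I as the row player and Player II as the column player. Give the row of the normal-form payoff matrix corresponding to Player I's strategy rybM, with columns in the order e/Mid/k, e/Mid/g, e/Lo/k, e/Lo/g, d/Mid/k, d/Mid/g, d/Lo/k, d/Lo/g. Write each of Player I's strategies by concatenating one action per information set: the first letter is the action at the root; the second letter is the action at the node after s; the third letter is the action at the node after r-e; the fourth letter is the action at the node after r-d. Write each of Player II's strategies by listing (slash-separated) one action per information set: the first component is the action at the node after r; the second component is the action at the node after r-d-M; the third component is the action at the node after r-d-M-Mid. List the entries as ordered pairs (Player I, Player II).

vs e/Mid/k: Player I plays r → Player II plays e at [r] → Player I plays b at [r-e] → (0, 4)
vs e/Mid/g: Player I plays r → Player II plays e at [r] → Player I plays b at [r-e] → (0, 4)
vs e/Lo/k: Player I plays r → Player II plays e at [r] → Player I plays b at [r-e] → (0, 4)
vs e/Lo/g: Player I plays r → Player II plays e at [r] → Player I plays b at [r-e] → (0, 4)
vs d/Mid/k: Player I plays r → Player II plays d at [r] → Player I plays M at [r-d] → Player II plays Mid at [r-d-M] → Player II plays k at [r-d-M-Mid] → (3, 0)
vs d/Mid/g: Player I plays r → Player II plays d at [r] → Player I plays M at [r-d] → Player II plays Mid at [r-d-M] → Player II plays g at [r-d-M-Mid] → (4, 4)
vs d/Lo/k: Player I plays r → Player II plays d at [r] → Player I plays M at [r-d] → Player II plays Lo at [r-d-M] → (5, 6)
vs d/Lo/g: Player I plays r → Player II plays d at [r] → Player I plays M at [r-d] → Player II plays Lo at [r-d-M] → (5, 6)

(0,4) (0,4) (0,4) (0,4) (3,0) (4,4) (5,6) (5,6)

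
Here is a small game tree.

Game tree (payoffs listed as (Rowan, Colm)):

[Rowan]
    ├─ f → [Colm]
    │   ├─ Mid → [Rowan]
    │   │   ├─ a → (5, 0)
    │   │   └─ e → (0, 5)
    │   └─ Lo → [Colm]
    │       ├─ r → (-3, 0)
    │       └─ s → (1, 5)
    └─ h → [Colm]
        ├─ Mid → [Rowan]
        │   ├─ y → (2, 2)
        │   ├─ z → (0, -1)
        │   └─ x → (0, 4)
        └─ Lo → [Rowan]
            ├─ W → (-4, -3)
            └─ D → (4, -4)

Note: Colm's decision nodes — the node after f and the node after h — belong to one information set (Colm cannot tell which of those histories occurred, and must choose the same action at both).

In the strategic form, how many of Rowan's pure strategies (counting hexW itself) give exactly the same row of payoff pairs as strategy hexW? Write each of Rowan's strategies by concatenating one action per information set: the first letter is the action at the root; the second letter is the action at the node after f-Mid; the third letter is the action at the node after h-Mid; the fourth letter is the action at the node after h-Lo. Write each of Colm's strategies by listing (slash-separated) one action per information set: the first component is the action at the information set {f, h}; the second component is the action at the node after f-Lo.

2

Row for hexW (columns Mid/r, Mid/s, Lo/r, Lo/s): (0,4) (0,4) (-4,-3) (-4,-3).
Under hexW, Rowan's choice at the node after f-Mid can never be reached regardless of what Colm does, so varying those choices leaves every outcome unchanged.
Holding the reachable choices fixed and varying the unreachable one freely already gives 2 equivalent strategies.
No other strategy reproduces this row, so those 2 are the full class: haxW, hexW.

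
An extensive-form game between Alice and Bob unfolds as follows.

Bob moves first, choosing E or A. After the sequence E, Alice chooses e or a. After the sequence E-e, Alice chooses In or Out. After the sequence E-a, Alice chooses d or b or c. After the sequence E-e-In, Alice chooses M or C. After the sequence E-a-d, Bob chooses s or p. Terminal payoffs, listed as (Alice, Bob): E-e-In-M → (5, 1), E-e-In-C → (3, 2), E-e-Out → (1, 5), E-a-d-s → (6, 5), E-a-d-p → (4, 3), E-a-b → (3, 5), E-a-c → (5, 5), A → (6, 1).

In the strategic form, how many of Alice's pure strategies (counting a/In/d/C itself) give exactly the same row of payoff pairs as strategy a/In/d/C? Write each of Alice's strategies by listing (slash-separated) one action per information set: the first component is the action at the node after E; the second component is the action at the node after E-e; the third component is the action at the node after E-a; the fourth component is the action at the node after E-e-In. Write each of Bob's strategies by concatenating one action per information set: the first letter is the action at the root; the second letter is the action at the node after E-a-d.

4

Row for a/In/d/C (columns Es, Ep, As, Ap): (6,5) (4,3) (6,1) (6,1).
Under a/In/d/C, Alice's choice at the node after E-e and at the node after E-e-In can never be reached regardless of what Bob does, so varying those choices leaves every outcome unchanged.
Holding the reachable choices fixed and varying the unreachable ones freely already gives 2 × 2 = 4 equivalent strategies.
No other strategy reproduces this row, so those 4 are the full class: a/In/d/M, a/In/d/C, a/Out/d/M, a/Out/d/C.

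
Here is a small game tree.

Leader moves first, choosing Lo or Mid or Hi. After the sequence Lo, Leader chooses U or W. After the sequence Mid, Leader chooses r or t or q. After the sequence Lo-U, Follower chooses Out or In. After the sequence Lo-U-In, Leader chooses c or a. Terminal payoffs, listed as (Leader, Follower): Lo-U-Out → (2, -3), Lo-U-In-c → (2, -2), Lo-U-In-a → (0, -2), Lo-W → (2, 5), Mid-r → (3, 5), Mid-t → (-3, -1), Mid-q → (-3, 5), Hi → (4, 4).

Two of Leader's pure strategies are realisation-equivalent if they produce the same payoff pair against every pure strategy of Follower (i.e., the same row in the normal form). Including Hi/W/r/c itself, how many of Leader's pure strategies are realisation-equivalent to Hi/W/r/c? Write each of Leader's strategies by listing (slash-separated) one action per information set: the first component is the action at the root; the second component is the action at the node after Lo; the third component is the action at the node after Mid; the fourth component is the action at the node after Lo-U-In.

12

Row for Hi/W/r/c (columns Out, In): (4,4) (4,4).
Under Hi/W/r/c, Leader's choice at the node after Lo and at the node after Mid and at the node after Lo-U-In can never be reached regardless of what Follower does, so varying those choices leaves every outcome unchanged.
Holding the reachable choices fixed and varying the unreachable ones freely already gives 2 × 3 × 2 = 12 equivalent strategies.
No other strategy reproduces this row, so those 12 are the full class: Hi/U/r/c, Hi/U/r/a, Hi/U/t/c, Hi/U/t/a, Hi/U/q/c, Hi/U/q/a, Hi/W/r/c, Hi/W/r/a, Hi/W/t/c, Hi/W/t/a, Hi/W/q/c, Hi/W/q/a.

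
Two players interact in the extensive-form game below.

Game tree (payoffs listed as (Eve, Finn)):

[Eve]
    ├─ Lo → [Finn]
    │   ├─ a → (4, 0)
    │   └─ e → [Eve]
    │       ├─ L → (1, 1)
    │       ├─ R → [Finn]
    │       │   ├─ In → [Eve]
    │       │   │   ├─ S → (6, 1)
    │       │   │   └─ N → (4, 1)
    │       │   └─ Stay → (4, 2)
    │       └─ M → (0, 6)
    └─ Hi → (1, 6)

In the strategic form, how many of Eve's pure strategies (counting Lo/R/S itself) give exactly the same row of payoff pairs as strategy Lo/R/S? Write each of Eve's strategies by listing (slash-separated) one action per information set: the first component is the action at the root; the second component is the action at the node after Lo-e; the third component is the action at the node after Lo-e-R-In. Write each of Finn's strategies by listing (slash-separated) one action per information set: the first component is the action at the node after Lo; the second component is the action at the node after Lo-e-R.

Row for Lo/R/S (columns a/In, a/Stay, e/In, e/Stay): (4,0) (4,0) (6,1) (4,2).
Every one of Eve's information sets is on the play path for some reply by Finn when Eve follows Lo/R/S.
Changing the action at any of them therefore changes at least one column, so only Lo/R/S itself gives this row.

1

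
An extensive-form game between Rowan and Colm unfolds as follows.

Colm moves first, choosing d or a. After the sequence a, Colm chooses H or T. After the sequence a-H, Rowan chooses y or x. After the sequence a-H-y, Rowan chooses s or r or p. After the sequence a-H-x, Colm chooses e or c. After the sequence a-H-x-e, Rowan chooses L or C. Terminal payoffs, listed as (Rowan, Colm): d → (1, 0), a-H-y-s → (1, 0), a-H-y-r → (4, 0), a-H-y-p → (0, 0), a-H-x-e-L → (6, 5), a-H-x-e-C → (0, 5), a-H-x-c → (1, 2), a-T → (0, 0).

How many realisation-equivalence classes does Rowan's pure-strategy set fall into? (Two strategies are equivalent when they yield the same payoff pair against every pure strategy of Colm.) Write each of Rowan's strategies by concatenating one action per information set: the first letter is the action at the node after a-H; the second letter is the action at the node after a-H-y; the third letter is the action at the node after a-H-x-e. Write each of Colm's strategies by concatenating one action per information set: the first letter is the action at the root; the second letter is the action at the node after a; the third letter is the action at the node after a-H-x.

Rowan has 12 pure strategies: ysL, ysC, yrL, yrC, ypL, ypC, xsL, xsC, xrL, xrC, xpL, xpC. Columns: dHe, dHc, dTe, dTc, aHe, aHc, aTe, aTc.
{ysL, ysC} → row (1,0) (1,0) (1,0) (1,0) (1,0) (1,0) (0,0) (0,0)
{yrL, yrC} → row (1,0) (1,0) (1,0) (1,0) (4,0) (4,0) (0,0) (0,0)
{ypL, ypC} → row (1,0) (1,0) (1,0) (1,0) (0,0) (0,0) (0,0) (0,0)
{xsL, xrL, xpL} → row (1,0) (1,0) (1,0) (1,0) (6,5) (1,2) (0,0) (0,0)
{xsC, xrC, xpC} → row (1,0) (1,0) (1,0) (1,0) (0,5) (1,2) (0,0) (0,0)
That's 5 distinct rows out of 12 strategies.

5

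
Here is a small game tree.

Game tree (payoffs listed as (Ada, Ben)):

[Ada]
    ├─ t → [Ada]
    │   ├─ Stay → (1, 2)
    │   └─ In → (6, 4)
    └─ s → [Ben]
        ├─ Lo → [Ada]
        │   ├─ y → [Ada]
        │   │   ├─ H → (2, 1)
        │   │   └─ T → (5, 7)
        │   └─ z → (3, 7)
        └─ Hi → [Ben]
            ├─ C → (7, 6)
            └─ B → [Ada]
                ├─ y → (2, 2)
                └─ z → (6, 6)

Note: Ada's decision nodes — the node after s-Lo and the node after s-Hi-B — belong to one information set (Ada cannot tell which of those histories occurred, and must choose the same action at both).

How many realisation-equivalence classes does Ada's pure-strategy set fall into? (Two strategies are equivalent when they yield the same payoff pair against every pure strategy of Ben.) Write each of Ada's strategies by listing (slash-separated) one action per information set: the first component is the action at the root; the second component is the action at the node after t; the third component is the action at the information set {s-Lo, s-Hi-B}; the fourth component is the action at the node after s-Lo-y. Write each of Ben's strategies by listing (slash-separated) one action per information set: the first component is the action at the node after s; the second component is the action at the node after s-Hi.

Ada has 16 pure strategies: t/Stay/y/H, t/Stay/y/T, t/Stay/z/H, t/Stay/z/T, t/In/y/H, t/In/y/T, t/In/z/H, t/In/z/T, s/Stay/y/H, s/Stay/y/T, s/Stay/z/H, s/Stay/z/T, s/In/y/H, s/In/y/T, s/In/z/H, s/In/z/T. Columns: Lo/C, Lo/B, Hi/C, Hi/B.
{t/Stay/y/H, t/Stay/y/T, t/Stay/z/H, t/Stay/z/T} → row (1,2) (1,2) (1,2) (1,2)
{t/In/y/H, t/In/y/T, t/In/z/H, t/In/z/T} → row (6,4) (6,4) (6,4) (6,4)
{s/Stay/y/H, s/In/y/H} → row (2,1) (2,1) (7,6) (2,2)
{s/Stay/y/T, s/In/y/T} → row (5,7) (5,7) (7,6) (2,2)
{s/Stay/z/H, s/Stay/z/T, s/In/z/H, s/In/z/T} → row (3,7) (3,7) (7,6) (6,6)
That's 5 distinct rows out of 16 strategies.

5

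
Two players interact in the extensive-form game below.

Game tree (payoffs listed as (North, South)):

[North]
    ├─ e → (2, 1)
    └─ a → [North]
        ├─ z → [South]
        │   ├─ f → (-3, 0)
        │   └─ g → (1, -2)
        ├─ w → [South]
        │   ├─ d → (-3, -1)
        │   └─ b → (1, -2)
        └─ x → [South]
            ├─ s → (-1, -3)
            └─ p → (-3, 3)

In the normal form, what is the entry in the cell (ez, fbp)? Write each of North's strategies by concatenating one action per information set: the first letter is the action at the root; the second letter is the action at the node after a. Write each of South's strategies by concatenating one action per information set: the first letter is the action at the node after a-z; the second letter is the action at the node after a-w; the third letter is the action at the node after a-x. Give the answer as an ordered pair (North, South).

(2, 1)

Trace the play path from the root:
  North plays e
→ terminal payoff (2, 1).
(North's choice at the node after a is never reached on this path, so it doesn't affect the outcome.)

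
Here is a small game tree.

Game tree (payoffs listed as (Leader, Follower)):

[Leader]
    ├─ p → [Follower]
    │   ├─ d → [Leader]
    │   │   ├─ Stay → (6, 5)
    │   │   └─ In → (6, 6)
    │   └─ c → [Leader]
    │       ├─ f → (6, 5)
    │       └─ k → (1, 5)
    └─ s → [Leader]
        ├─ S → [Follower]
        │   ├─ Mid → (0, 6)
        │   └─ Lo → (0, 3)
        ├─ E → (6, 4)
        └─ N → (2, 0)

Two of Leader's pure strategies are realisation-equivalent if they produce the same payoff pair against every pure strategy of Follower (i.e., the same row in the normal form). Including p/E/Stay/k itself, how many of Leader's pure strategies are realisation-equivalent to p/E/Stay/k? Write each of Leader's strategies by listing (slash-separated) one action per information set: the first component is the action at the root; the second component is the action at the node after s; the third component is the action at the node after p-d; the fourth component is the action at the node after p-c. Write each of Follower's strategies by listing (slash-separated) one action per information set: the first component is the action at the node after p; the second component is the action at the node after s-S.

3

Row for p/E/Stay/k (columns d/Mid, d/Lo, c/Mid, c/Lo): (6,5) (6,5) (1,5) (1,5).
Under p/E/Stay/k, Leader's choice at the node after s can never be reached regardless of what Follower does, so varying those choices leaves every outcome unchanged.
Holding the reachable choices fixed and varying the unreachable one freely already gives 3 equivalent strategies.
No other strategy reproduces this row, so those 3 are the full class: p/S/Stay/k, p/E/Stay/k, p/N/Stay/k.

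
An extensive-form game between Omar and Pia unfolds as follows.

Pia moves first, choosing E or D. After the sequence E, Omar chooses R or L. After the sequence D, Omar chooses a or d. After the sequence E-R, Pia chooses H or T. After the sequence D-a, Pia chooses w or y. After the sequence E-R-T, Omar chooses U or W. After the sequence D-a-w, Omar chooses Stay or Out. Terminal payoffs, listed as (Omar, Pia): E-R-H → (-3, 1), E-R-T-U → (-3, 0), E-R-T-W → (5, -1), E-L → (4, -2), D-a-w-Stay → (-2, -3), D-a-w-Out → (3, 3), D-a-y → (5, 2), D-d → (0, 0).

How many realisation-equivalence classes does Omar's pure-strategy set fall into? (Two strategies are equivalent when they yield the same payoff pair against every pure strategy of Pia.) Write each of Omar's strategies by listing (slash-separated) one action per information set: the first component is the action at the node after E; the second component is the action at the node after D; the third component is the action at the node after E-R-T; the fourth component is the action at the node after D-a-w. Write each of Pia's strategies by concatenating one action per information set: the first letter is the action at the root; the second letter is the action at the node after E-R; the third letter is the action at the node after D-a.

Omar has 16 pure strategies: R/a/U/Stay, R/a/U/Out, R/a/W/Stay, R/a/W/Out, R/d/U/Stay, R/d/U/Out, R/d/W/Stay, R/d/W/Out, L/a/U/Stay, L/a/U/Out, L/a/W/Stay, L/a/W/Out, L/d/U/Stay, L/d/U/Out, L/d/W/Stay, L/d/W/Out. Columns: EHw, EHy, ETw, ETy, DHw, DHy, DTw, DTy.
{R/a/U/Stay} → row (-3,1) (-3,1) (-3,0) (-3,0) (-2,-3) (5,2) (-2,-3) (5,2)
{R/a/U/Out} → row (-3,1) (-3,1) (-3,0) (-3,0) (3,3) (5,2) (3,3) (5,2)
{R/a/W/Stay} → row (-3,1) (-3,1) (5,-1) (5,-1) (-2,-3) (5,2) (-2,-3) (5,2)
{R/a/W/Out} → row (-3,1) (-3,1) (5,-1) (5,-1) (3,3) (5,2) (3,3) (5,2)
{R/d/U/Stay, R/d/U/Out} → row (-3,1) (-3,1) (-3,0) (-3,0) (0,0) (0,0) (0,0) (0,0)
{R/d/W/Stay, R/d/W/Out} → row (-3,1) (-3,1) (5,-1) (5,-1) (0,0) (0,0) (0,0) (0,0)
{L/a/U/Stay, L/a/W/Stay} → row (4,-2) (4,-2) (4,-2) (4,-2) (-2,-3) (5,2) (-2,-3) (5,2)
{L/a/U/Out, L/a/W/Out} → row (4,-2) (4,-2) (4,-2) (4,-2) (3,3) (5,2) (3,3) (5,2)
{L/d/U/Stay, L/d/U/Out, L/d/W/Stay, L/d/W/Out} → row (4,-2) (4,-2) (4,-2) (4,-2) (0,0) (0,0) (0,0) (0,0)
That's 9 distinct rows out of 16 strategies.

9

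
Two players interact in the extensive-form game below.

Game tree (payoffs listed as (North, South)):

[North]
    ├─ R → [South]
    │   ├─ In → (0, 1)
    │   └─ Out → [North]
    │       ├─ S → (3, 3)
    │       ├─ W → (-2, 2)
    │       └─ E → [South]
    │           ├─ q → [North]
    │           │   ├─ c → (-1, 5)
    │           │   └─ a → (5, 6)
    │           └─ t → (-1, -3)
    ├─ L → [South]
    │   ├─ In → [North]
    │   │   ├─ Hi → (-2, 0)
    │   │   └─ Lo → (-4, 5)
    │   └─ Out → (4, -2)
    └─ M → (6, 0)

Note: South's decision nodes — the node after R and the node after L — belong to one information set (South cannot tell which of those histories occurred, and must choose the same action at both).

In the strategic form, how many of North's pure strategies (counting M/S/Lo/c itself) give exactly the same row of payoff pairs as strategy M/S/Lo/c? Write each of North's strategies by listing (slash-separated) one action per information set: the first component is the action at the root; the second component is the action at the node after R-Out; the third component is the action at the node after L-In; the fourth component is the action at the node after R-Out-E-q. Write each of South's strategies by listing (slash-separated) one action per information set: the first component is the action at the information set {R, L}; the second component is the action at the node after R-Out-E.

Row for M/S/Lo/c (columns In/q, In/t, Out/q, Out/t): (6,0) (6,0) (6,0) (6,0).
Under M/S/Lo/c, North's choice at the node after R-Out and at the node after L-In and at the node after R-Out-E-q can never be reached regardless of what South does, so varying those choices leaves every outcome unchanged.
Holding the reachable choices fixed and varying the unreachable ones freely already gives 3 × 2 × 2 = 12 equivalent strategies.
No other strategy reproduces this row, so those 12 are the full class: M/S/Hi/c, M/S/Hi/a, M/S/Lo/c, M/S/Lo/a, M/W/Hi/c, M/W/Hi/a, M/W/Lo/c, M/W/Lo/a, M/E/Hi/c, M/E/Hi/a, M/E/Lo/c, M/E/Lo/a.

12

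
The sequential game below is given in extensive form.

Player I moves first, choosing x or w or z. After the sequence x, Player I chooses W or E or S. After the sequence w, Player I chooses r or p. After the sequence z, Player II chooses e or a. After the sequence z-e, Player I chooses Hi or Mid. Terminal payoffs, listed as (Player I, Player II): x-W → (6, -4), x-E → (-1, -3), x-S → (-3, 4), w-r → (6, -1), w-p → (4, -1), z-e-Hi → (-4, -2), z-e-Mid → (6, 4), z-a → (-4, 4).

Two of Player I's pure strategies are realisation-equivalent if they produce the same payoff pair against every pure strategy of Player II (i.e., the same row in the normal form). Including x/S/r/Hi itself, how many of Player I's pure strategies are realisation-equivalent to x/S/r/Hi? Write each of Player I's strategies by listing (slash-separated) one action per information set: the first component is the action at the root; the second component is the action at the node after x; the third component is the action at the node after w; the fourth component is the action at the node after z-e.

Row for x/S/r/Hi (columns e, a): (-3,4) (-3,4).
Under x/S/r/Hi, Player I's choice at the node after w and at the node after z-e can never be reached regardless of what Player II does, so varying those choices leaves every outcome unchanged.
Holding the reachable choices fixed and varying the unreachable ones freely already gives 2 × 2 = 4 equivalent strategies.
No other strategy reproduces this row, so those 4 are the full class: x/S/r/Hi, x/S/r/Mid, x/S/p/Hi, x/S/p/Mid.

4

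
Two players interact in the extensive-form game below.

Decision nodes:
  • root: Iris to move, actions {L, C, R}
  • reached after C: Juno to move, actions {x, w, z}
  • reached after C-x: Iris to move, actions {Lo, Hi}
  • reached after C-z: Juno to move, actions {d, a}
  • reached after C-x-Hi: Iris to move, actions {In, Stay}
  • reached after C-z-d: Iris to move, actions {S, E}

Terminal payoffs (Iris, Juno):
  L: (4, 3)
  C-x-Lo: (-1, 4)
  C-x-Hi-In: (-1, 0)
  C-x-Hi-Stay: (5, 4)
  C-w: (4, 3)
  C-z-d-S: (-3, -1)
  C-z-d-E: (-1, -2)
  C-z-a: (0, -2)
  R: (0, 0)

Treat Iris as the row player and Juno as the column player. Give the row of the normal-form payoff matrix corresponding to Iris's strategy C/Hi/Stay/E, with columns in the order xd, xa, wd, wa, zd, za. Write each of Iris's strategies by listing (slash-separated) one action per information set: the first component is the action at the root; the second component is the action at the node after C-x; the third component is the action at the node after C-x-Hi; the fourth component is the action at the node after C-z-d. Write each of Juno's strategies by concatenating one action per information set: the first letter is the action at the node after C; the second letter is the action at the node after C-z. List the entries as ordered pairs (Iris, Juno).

vs xd: Iris plays C → Juno plays x at [C] → Iris plays Hi at [C-x] → Iris plays Stay at [C-x-Hi] → (5, 4)
vs xa: Iris plays C → Juno plays x at [C] → Iris plays Hi at [C-x] → Iris plays Stay at [C-x-Hi] → (5, 4)
vs wd: Iris plays C → Juno plays w at [C] → (4, 3)
vs wa: Iris plays C → Juno plays w at [C] → (4, 3)
vs zd: Iris plays C → Juno plays z at [C] → Juno plays d at [C-z] → Iris plays E at [C-z-d] → (-1, -2)
vs za: Iris plays C → Juno plays z at [C] → Juno plays a at [C-z] → (0, -2)

(5,4) (5,4) (4,3) (4,3) (-1,-2) (0,-2)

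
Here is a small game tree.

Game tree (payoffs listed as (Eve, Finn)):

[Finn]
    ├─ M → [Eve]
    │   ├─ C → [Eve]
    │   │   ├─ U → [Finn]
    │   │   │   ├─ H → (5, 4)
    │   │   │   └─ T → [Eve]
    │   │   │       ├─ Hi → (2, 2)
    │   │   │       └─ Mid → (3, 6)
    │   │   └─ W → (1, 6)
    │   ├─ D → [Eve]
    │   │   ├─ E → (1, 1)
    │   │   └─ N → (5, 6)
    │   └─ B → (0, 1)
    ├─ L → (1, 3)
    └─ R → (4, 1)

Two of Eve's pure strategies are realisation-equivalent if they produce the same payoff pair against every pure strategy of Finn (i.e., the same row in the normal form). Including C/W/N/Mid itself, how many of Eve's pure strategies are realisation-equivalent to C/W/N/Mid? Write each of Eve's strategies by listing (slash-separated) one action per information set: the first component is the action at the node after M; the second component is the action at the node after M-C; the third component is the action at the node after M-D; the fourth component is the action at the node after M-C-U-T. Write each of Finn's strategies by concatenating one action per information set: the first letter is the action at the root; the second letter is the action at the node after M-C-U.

4

Row for C/W/N/Mid (columns MH, MT, LH, LT, RH, RT): (1,6) (1,6) (1,3) (1,3) (4,1) (4,1).
Under C/W/N/Mid, Eve's choice at the node after M-D and at the node after M-C-U-T can never be reached regardless of what Finn does, so varying those choices leaves every outcome unchanged.
Holding the reachable choices fixed and varying the unreachable ones freely already gives 2 × 2 = 4 equivalent strategies.
No other strategy reproduces this row, so those 4 are the full class: C/W/E/Hi, C/W/E/Mid, C/W/N/Hi, C/W/N/Mid.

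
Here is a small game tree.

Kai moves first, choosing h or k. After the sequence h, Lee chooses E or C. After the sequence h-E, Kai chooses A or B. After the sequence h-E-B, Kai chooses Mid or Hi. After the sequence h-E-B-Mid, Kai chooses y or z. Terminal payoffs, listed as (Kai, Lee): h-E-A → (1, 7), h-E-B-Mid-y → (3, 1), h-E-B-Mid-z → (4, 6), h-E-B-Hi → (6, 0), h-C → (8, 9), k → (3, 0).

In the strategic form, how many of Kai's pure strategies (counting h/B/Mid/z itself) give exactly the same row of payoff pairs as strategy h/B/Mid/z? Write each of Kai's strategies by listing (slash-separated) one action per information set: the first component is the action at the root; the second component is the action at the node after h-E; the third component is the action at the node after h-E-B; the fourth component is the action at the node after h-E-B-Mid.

1

Row for h/B/Mid/z (columns E, C): (4,6) (8,9).
Every one of Kai's information sets is on the play path for some reply by Lee when Kai follows h/B/Mid/z.
Changing the action at any of them therefore changes at least one column, so only h/B/Mid/z itself gives this row.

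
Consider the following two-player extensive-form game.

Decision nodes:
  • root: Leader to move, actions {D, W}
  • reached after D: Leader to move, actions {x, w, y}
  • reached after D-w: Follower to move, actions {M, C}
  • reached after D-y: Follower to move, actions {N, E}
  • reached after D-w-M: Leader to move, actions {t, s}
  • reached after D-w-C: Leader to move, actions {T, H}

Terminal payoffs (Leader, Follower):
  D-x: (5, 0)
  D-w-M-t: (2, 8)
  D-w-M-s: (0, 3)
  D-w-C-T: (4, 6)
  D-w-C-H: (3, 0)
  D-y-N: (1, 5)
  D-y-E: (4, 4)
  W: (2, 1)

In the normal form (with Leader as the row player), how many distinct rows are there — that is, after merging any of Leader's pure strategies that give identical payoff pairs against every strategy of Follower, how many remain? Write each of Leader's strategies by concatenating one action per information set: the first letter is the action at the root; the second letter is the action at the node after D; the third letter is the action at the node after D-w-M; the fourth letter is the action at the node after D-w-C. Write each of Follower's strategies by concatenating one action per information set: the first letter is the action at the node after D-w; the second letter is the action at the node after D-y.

Leader has 24 pure strategies: DxtT, DxtH, DxsT, DxsH, DwtT, DwtH, DwsT, DwsH, DytT, DytH, DysT, DysH, WxtT, WxtH, WxsT, WxsH, WwtT, WwtH, WwsT, WwsH, WytT, WytH, WysT, WysH. Columns: MN, ME, CN, CE.
{DxtT, DxtH, DxsT, DxsH} → row (5,0) (5,0) (5,0) (5,0)
{DwtT} → row (2,8) (2,8) (4,6) (4,6)
{DwtH} → row (2,8) (2,8) (3,0) (3,0)
{DwsT} → row (0,3) (0,3) (4,6) (4,6)
{DwsH} → row (0,3) (0,3) (3,0) (3,0)
{DytT, DytH, DysT, DysH} → row (1,5) (4,4) (1,5) (4,4)
{WxtT, WxtH, WxsT, WxsH, WwtT, WwtH, WwsT, WwsH, WytT, WytH, WysT, WysH} → row (2,1) (2,1) (2,1) (2,1)
That's 7 distinct rows out of 24 strategies.

7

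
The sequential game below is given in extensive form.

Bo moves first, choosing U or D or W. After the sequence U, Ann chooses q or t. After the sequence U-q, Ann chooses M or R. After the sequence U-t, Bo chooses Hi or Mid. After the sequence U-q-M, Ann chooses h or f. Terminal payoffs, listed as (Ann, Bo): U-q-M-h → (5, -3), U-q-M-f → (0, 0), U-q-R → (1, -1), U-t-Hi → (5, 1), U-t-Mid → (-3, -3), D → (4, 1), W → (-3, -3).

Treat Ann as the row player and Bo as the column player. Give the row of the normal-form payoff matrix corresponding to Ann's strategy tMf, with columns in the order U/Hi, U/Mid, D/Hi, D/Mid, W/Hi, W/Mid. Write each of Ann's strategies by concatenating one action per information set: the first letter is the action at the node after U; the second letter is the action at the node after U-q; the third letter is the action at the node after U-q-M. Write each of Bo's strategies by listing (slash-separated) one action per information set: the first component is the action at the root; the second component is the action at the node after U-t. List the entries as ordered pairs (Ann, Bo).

vs U/Hi: Bo plays U → Ann plays t at [U] → Bo plays Hi at [U-t] → (5, 1)
vs U/Mid: Bo plays U → Ann plays t at [U] → Bo plays Mid at [U-t] → (-3, -3)
vs D/Hi: Bo plays D → (4, 1)
vs D/Mid: Bo plays D → (4, 1)
vs W/Hi: Bo plays W → (-3, -3)
vs W/Mid: Bo plays W → (-3, -3)

(5,1) (-3,-3) (4,1) (4,1) (-3,-3) (-3,-3)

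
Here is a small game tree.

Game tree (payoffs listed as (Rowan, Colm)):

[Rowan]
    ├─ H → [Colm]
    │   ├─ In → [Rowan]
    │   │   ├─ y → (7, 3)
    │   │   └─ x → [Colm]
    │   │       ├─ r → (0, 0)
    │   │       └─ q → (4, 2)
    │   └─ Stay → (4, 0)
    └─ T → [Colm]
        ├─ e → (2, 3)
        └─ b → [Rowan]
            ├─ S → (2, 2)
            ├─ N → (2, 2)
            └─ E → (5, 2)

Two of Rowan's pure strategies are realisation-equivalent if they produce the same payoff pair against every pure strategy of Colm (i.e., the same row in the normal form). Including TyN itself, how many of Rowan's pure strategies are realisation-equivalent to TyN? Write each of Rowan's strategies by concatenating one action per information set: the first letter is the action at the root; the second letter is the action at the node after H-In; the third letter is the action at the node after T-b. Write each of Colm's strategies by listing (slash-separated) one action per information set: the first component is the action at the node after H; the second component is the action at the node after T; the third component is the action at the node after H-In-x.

4

Row for TyN (columns In/e/r, In/e/q, In/b/r, In/b/q, Stay/e/r, Stay/e/q, Stay/b/r, Stay/b/q): (2,3) (2,3) (2,2) (2,2) (2,3) (2,3) (2,2) (2,2).
Under TyN, Rowan's choice at the node after H-In can never be reached regardless of what Colm does, so varying those choices leaves every outcome unchanged.
Holding the reachable choices fixed and varying the unreachable one freely already gives 2 equivalent strategies.
Checking the remaining rows, TyS, TxS also happen to give the same payoffs in every column, bringing the total to 4: TyS, TyN, TxS, TxN.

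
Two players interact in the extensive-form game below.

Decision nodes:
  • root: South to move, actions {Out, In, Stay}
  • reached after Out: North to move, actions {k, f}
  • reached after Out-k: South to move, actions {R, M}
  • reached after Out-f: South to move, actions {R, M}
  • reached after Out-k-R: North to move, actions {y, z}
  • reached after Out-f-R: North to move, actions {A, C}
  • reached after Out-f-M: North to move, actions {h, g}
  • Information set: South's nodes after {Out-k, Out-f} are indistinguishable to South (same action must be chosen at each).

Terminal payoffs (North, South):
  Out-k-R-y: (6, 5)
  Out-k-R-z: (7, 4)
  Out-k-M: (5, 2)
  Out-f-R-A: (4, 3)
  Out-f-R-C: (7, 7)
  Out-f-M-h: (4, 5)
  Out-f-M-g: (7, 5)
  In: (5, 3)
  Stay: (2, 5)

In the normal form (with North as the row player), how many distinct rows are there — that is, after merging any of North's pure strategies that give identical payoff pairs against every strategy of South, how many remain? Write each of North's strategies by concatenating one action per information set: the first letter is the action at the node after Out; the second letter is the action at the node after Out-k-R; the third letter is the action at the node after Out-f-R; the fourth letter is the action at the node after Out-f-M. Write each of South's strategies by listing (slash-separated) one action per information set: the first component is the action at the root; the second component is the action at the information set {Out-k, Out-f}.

North has 16 pure strategies: kyAh, kyAg, kyCh, kyCg, kzAh, kzAg, kzCh, kzCg, fyAh, fyAg, fyCh, fyCg, fzAh, fzAg, fzCh, fzCg. Columns: Out/R, Out/M, In/R, In/M, Stay/R, Stay/M.
{kyAh, kyAg, kyCh, kyCg} → row (6,5) (5,2) (5,3) (5,3) (2,5) (2,5)
{kzAh, kzAg, kzCh, kzCg} → row (7,4) (5,2) (5,3) (5,3) (2,5) (2,5)
{fyAh, fzAh} → row (4,3) (4,5) (5,3) (5,3) (2,5) (2,5)
{fyAg, fzAg} → row (4,3) (7,5) (5,3) (5,3) (2,5) (2,5)
{fyCh, fzCh} → row (7,7) (4,5) (5,3) (5,3) (2,5) (2,5)
{fyCg, fzCg} → row (7,7) (7,5) (5,3) (5,3) (2,5) (2,5)
That's 6 distinct rows out of 16 strategies.

6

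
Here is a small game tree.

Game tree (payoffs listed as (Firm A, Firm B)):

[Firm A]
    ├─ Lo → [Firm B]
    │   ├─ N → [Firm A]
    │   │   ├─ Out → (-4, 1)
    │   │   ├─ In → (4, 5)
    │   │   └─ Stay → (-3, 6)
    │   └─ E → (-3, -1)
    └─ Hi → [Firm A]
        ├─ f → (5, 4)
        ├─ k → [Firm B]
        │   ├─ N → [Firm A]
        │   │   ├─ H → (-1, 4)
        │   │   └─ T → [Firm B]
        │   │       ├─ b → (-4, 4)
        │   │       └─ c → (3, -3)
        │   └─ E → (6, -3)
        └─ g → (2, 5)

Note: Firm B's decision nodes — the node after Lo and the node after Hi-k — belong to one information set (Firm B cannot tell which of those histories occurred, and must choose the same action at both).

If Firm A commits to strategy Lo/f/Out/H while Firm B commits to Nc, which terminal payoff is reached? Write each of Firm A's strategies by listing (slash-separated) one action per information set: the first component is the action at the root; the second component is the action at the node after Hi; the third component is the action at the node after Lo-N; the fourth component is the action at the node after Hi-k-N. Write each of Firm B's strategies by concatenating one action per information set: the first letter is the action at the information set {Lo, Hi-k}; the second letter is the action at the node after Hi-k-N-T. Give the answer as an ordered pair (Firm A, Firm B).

Trace the play path from the root:
  Firm A plays Lo
  Firm B plays N at [Lo]
  Firm A plays Out at [Lo-N]
→ terminal payoff (-4, 1).
(Firm A's choice at the node after Hi is never reached on this path, so it doesn't affect the outcome.)

(-4, 1)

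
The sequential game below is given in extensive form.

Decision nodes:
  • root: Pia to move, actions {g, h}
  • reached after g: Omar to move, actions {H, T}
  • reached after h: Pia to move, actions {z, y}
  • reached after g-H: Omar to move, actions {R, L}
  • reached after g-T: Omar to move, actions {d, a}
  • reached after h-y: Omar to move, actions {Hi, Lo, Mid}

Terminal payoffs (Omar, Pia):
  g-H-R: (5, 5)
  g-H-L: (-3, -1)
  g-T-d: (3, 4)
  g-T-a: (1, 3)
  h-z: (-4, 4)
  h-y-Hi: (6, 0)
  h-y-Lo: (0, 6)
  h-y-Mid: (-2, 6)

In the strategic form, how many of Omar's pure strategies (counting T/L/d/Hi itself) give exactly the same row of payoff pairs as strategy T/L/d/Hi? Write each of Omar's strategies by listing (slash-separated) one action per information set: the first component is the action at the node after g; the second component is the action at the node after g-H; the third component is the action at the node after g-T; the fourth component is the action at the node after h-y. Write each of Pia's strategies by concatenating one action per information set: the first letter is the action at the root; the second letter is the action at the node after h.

Row for T/L/d/Hi (columns gz, gy, hz, hy): (3,4) (3,4) (-4,4) (6,0).
Under T/L/d/Hi, Omar's choice at the node after g-H can never be reached regardless of what Pia does, so varying those choices leaves every outcome unchanged.
Holding the reachable choices fixed and varying the unreachable one freely already gives 2 equivalent strategies.
No other strategy reproduces this row, so those 2 are the full class: T/R/d/Hi, T/L/d/Hi.

2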